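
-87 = -87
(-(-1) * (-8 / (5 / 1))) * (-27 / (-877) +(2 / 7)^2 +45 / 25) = -3287296 / 1074325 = -3.06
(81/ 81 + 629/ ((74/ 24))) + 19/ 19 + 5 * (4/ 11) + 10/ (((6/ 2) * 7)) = 48116/ 231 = 208.29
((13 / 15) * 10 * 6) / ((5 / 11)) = 572 / 5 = 114.40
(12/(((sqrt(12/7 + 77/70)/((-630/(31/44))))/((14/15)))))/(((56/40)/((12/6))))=-8528.40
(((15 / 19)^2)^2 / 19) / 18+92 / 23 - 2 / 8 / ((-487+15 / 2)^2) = 18222937888779 / 4554442408838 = 4.00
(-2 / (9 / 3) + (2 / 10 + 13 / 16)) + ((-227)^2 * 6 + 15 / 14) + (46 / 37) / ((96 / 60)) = 19218392237 / 62160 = 309176.19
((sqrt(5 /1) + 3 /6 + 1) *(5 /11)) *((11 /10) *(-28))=-14 *sqrt(5) -21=-52.30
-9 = -9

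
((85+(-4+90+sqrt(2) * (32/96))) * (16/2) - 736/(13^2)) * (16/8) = 16 * sqrt(2)/3+460912/169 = 2734.83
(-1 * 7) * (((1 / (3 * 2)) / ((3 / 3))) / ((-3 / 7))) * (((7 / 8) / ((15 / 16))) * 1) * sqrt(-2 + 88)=343 * sqrt(86) / 135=23.56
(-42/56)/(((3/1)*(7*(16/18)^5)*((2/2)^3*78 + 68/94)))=-2775303/3394764800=-0.00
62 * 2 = 124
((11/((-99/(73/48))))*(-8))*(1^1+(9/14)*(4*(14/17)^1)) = 3869/918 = 4.21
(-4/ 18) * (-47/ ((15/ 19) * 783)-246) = 5780326/ 105705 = 54.68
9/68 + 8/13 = 661/884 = 0.75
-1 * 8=-8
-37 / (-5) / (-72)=-37 / 360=-0.10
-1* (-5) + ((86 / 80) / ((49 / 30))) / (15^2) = 73543 / 14700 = 5.00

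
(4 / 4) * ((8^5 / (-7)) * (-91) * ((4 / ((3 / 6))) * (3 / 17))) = 10223616 / 17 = 601389.18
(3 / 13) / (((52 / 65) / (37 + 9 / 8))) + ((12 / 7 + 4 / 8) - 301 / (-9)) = 1222769 / 26208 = 46.66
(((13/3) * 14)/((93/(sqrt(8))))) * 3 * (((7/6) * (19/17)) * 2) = 48412 * sqrt(2)/4743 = 14.43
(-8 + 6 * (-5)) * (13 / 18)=-247 / 9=-27.44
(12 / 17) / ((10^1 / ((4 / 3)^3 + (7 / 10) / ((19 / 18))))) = 15562 / 72675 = 0.21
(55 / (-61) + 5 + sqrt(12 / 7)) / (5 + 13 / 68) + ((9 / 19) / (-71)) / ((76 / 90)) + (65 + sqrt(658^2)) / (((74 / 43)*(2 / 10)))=136*sqrt(21) / 2471 + 42911966087365 / 20420755951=2101.64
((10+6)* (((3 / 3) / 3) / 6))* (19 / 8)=19 / 9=2.11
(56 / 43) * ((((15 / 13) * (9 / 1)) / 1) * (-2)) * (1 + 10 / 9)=-31920 / 559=-57.10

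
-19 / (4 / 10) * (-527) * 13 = 650845 / 2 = 325422.50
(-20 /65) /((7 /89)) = -356 /91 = -3.91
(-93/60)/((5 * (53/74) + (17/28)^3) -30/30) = -0.55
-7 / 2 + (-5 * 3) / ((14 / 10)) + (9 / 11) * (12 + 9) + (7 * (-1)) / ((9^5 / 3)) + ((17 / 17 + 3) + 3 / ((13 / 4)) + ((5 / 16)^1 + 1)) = 2901103039 / 315242928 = 9.20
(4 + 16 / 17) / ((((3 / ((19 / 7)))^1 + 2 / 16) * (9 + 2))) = 0.37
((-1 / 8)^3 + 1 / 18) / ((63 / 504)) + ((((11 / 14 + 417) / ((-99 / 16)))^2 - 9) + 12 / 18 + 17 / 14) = 139921810471 / 30735936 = 4552.38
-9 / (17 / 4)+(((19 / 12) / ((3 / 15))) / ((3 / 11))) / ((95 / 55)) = 8989 / 612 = 14.69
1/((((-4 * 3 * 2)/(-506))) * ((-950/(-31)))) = 7843/11400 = 0.69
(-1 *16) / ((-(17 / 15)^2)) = 3600 / 289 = 12.46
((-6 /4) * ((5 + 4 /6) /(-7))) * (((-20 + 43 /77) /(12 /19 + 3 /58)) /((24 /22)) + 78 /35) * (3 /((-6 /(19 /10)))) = 58014353 /2108400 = 27.52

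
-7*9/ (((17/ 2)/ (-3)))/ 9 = 42/ 17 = 2.47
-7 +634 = 627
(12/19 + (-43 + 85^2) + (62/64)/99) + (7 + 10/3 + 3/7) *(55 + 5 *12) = 3547826203/421344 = 8420.26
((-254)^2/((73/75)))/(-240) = -276.18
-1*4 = -4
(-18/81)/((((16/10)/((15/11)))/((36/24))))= -25/88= -0.28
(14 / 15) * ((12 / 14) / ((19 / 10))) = 8 / 19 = 0.42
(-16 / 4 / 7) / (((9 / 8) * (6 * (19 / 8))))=-128 / 3591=-0.04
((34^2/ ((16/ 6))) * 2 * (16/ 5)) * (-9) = -124848/ 5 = -24969.60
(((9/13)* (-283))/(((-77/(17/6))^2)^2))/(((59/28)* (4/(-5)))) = 118182215/554654724624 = 0.00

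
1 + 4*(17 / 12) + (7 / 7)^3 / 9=61 / 9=6.78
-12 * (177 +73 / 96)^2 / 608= -291214225 / 466944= -623.66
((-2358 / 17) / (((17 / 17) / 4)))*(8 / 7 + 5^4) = -41340456 / 119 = -347398.79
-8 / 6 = -4 / 3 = -1.33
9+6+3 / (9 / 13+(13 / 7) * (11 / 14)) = 44937 / 2741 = 16.39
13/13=1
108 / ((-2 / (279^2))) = -4203414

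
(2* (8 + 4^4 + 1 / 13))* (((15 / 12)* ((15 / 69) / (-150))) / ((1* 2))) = -3433 / 7176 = -0.48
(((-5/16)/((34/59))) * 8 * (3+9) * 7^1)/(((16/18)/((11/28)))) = -87615/544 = -161.06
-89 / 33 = -2.70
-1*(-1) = 1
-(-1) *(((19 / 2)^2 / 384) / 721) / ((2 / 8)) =361 / 276864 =0.00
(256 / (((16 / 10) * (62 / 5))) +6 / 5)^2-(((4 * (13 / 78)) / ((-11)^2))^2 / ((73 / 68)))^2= 442152958838157178724 / 2222980313910075225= 198.90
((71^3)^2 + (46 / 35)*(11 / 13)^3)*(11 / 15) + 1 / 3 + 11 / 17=614000246378121059 / 6536075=93940208210.30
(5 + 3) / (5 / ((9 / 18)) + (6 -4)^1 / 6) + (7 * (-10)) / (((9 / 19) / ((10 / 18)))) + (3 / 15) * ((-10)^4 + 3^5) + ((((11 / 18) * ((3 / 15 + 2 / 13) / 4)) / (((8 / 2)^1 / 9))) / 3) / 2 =20549898737 / 10445760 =1967.30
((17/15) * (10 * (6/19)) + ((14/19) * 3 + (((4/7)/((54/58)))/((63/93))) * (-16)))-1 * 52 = -60.71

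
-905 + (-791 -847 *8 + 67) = -8405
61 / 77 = 0.79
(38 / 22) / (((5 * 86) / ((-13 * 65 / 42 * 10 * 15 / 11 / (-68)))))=80275 / 4953256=0.02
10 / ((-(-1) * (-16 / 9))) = -45 / 8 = -5.62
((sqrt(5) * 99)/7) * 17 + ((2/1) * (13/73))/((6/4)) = 537.85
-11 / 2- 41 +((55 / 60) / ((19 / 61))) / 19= -200767 / 4332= -46.35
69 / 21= 23 / 7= 3.29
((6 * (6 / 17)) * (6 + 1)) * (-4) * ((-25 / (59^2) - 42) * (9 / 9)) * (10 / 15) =98264544 / 59177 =1660.52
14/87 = 0.16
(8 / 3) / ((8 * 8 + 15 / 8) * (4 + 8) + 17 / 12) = 32 / 9503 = 0.00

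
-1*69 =-69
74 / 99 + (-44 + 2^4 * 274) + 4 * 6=432110 / 99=4364.75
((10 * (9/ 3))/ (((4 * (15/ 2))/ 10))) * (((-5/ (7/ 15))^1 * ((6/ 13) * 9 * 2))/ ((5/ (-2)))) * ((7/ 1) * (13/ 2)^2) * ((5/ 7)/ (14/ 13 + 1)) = 36214.29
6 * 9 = 54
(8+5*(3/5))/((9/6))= 22/3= 7.33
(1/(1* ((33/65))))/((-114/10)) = -325/1881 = -0.17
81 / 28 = 2.89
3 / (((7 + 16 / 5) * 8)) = 5 / 136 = 0.04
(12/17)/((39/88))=352/221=1.59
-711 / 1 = -711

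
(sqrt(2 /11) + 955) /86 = sqrt(22) /946 + 955 /86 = 11.11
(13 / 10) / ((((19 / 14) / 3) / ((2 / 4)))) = 273 / 190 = 1.44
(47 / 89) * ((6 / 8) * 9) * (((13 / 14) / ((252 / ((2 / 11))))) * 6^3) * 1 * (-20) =-494910 / 47971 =-10.32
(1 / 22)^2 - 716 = -346543 / 484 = -716.00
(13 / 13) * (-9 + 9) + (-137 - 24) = -161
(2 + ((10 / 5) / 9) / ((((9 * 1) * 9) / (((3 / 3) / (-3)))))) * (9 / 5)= 4372 / 1215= 3.60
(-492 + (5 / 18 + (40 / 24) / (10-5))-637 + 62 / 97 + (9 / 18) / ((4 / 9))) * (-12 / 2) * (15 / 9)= 39341735 / 3492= 11266.25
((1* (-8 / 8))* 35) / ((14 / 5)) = -25 / 2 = -12.50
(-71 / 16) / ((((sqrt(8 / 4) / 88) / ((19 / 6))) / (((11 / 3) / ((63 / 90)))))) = -816145 * sqrt(2) / 252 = -4580.17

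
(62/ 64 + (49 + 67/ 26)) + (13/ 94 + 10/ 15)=3129335/ 58656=53.35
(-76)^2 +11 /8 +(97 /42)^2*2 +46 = 20582503 /3528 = 5834.04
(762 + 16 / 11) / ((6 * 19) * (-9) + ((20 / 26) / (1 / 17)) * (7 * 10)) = -6.90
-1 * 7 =-7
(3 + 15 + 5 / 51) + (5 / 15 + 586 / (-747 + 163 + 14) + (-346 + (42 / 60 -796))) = -10890559 / 9690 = -1123.90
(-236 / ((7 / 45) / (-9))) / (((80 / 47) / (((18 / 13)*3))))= 6064551 / 182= 33321.71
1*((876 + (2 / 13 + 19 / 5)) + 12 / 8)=881.45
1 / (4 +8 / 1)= 1 / 12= 0.08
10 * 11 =110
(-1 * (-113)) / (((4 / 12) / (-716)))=-242724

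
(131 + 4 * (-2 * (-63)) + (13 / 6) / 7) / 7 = 90.76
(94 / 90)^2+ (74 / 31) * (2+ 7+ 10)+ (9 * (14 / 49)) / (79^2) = 127376214073 / 2742451425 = 46.45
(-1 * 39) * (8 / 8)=-39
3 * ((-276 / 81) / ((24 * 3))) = -23 / 162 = -0.14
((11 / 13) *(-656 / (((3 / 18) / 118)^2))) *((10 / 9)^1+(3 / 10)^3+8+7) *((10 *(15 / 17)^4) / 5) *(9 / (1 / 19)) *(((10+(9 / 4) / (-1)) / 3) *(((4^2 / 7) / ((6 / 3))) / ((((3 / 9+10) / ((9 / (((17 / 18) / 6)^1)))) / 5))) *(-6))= 8420276614702231065600 / 18458141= 456182267472235.21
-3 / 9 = -1 / 3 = -0.33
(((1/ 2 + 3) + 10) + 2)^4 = 923521/ 16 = 57720.06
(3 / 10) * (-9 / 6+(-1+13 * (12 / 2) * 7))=3261 / 20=163.05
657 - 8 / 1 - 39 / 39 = 648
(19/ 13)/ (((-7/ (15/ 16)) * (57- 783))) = 95/ 352352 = 0.00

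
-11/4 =-2.75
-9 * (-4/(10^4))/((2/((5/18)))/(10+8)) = 9/1000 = 0.01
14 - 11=3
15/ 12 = 5/ 4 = 1.25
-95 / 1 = -95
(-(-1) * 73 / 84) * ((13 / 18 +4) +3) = 10147 / 1512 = 6.71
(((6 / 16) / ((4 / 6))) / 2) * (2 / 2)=9 / 32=0.28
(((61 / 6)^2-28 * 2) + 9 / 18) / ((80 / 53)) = 91319 / 2880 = 31.71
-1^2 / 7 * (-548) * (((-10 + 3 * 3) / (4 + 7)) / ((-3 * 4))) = 137 / 231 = 0.59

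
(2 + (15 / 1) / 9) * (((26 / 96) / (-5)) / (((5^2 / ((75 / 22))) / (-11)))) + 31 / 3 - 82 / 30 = 3791 / 480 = 7.90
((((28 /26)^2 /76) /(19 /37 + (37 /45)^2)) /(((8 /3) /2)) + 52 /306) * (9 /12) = 0.13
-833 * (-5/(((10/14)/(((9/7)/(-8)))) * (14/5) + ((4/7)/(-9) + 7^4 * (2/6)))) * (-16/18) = -233240/49633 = -4.70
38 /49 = 0.78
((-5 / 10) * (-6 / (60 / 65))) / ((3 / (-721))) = -9373 / 12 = -781.08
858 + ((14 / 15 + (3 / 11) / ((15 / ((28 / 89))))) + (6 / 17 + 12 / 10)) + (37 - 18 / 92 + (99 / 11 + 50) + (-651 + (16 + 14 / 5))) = 744363089 / 2296734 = 324.10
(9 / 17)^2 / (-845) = -81 / 244205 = -0.00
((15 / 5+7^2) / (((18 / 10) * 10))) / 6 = 13 / 27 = 0.48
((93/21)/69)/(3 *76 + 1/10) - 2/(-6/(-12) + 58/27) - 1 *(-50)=7758377696/157546389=49.25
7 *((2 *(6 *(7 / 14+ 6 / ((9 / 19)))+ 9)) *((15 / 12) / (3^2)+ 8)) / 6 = 45122 / 27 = 1671.19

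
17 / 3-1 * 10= -13 / 3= -4.33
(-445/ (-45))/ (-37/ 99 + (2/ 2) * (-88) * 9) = -979/ 78445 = -0.01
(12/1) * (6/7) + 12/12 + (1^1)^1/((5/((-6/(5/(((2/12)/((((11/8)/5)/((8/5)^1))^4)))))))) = -88524537/2562175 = -34.55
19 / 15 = 1.27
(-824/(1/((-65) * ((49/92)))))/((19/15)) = 9841650/437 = 22520.94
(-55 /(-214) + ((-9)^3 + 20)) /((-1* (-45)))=-15.75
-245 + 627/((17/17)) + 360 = 742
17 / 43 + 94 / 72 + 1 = 4181 / 1548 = 2.70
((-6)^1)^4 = 1296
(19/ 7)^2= 361/ 49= 7.37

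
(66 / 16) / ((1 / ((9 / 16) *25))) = 7425 / 128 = 58.01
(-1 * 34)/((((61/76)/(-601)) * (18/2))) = 1552984/549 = 2828.75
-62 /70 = -31 /35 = -0.89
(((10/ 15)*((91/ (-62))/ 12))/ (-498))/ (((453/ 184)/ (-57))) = -39767/ 10490121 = -0.00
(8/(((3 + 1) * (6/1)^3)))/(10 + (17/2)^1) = 0.00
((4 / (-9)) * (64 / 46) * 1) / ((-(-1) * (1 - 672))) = 128 / 138897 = 0.00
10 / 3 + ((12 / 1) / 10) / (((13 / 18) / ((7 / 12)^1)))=839 / 195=4.30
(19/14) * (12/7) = 114/49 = 2.33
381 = 381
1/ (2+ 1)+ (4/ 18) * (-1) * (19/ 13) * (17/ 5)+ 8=4229/ 585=7.23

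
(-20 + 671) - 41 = 610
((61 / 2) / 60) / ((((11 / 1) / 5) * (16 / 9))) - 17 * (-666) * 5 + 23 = 79739447 / 1408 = 56633.13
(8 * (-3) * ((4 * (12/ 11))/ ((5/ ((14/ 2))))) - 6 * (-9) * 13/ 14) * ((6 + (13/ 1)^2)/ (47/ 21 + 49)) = -329.50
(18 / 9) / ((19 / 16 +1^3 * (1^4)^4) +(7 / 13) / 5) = 2080 / 2387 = 0.87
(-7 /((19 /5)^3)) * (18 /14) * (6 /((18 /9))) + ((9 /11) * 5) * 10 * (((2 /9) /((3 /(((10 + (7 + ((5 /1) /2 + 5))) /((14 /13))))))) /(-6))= -16272475 /1358082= -11.98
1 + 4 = 5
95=95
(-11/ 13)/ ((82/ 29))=-319/ 1066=-0.30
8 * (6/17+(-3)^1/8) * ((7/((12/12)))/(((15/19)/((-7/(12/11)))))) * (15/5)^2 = 30723/340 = 90.36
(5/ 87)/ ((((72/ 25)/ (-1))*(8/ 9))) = -125/ 5568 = -0.02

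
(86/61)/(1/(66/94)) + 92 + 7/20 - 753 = -37824911/57340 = -659.66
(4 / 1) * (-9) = -36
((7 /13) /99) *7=0.04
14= 14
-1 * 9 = -9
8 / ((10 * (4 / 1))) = 1 / 5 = 0.20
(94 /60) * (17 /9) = 799 /270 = 2.96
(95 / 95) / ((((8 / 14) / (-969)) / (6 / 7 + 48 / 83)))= -404073 / 166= -2434.17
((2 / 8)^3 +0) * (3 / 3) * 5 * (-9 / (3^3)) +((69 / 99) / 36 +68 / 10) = 645637 / 95040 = 6.79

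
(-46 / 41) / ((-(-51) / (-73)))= 3358 / 2091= 1.61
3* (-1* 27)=-81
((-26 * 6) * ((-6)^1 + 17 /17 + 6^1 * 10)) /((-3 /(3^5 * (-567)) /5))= -1970268300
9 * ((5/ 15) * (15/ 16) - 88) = -12627/ 16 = -789.19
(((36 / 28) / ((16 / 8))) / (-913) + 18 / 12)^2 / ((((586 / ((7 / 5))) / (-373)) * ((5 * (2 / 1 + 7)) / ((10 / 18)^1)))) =-1902605114 / 76934250855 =-0.02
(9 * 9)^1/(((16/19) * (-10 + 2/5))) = -2565/256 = -10.02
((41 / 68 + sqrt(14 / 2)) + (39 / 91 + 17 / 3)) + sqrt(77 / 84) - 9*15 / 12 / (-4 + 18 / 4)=-22565 / 1428 + sqrt(33) / 6 + sqrt(7)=-12.20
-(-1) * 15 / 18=5 / 6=0.83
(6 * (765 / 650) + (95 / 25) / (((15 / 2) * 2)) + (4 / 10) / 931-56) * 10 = -88384636 / 181545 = -486.85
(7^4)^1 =2401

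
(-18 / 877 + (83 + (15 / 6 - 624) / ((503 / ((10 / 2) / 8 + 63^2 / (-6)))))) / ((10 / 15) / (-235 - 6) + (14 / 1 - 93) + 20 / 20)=-4590394933803 / 398048382016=-11.53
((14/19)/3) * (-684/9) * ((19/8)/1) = -133/3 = -44.33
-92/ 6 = -46/ 3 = -15.33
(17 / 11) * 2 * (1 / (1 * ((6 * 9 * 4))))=17 / 1188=0.01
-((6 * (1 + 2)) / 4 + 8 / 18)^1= -89 / 18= -4.94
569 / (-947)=-569 / 947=-0.60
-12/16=-3/4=-0.75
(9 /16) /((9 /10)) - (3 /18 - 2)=2.46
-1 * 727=-727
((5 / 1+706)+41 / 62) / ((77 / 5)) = 220615 / 4774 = 46.21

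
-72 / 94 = -36 / 47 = -0.77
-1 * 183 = -183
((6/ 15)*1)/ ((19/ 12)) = 24/ 95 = 0.25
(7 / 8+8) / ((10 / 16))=71 / 5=14.20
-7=-7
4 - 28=-24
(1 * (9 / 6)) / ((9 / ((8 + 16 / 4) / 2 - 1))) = 5 / 6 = 0.83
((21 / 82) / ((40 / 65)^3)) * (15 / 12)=230685 / 167936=1.37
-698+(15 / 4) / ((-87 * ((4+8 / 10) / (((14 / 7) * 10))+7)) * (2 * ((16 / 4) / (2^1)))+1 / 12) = -698.00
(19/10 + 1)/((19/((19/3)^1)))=29/30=0.97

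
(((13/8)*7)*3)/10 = 273/80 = 3.41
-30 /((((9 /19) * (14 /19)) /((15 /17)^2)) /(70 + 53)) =-16651125 /2023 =-8230.91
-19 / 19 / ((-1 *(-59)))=-0.02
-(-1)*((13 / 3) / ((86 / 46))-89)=-11182 / 129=-86.68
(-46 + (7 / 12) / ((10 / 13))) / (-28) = 5429 / 3360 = 1.62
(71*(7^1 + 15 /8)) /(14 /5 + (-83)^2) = 25205 /275672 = 0.09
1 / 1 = 1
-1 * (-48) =48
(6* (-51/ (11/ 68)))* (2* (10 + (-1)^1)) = -374544/ 11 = -34049.45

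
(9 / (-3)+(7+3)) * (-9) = -63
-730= -730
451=451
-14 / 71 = -0.20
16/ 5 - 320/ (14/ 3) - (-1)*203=4817/ 35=137.63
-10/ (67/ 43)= -430/ 67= -6.42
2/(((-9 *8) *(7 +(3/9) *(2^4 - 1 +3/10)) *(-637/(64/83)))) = 160/57576519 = 0.00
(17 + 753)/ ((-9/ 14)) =-10780/ 9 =-1197.78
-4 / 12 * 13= -13 / 3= -4.33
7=7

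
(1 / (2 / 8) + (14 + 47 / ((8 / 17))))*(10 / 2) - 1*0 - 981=-3133 / 8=-391.62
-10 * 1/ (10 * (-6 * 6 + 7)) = 1/ 29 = 0.03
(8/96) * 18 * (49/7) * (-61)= -1281/2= -640.50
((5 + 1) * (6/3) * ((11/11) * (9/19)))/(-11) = -108/209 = -0.52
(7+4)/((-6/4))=-22/3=-7.33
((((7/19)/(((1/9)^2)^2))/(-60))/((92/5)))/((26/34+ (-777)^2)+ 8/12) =-0.00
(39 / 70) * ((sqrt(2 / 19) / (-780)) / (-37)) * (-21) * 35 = -21 * sqrt(38) / 28120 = -0.00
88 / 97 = 0.91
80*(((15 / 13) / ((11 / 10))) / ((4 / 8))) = 24000 / 143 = 167.83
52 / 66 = 26 / 33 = 0.79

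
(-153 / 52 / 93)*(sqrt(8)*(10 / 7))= -255*sqrt(2) / 2821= -0.13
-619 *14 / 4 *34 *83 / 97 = -6113863 / 97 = -63029.52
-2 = -2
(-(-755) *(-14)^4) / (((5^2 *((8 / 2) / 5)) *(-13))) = -1450204 / 13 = -111554.15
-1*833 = -833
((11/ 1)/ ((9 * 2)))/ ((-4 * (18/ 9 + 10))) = -11/ 864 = -0.01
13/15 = 0.87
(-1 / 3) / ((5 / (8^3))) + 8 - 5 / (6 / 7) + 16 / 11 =-10069 / 330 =-30.51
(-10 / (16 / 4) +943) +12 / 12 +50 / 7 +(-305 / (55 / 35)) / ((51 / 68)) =318713 / 462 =689.85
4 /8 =1 /2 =0.50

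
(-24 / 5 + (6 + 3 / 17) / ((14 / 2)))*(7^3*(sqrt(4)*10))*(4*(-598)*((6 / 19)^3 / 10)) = 118027518336 / 583015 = 202443.36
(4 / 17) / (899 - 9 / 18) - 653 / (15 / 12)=-79793948 / 152745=-522.40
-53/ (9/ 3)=-53/ 3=-17.67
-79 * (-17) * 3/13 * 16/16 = 4029/13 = 309.92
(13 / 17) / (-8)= -13 / 136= -0.10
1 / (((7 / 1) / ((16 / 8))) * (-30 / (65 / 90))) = -13 / 1890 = -0.01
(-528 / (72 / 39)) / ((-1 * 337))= 286 / 337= 0.85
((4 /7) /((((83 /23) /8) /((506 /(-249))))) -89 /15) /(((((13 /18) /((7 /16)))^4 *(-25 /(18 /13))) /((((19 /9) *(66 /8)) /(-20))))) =-222648324767253 /4029577809920000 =-0.06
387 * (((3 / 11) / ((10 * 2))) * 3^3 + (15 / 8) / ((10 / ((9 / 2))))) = 825471 / 1760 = 469.02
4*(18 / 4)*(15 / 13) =270 / 13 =20.77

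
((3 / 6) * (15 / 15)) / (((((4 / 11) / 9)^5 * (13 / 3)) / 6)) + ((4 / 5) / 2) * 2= 427945575703 / 66560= 6429470.79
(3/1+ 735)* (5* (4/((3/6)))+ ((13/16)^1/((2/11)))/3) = 489909/16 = 30619.31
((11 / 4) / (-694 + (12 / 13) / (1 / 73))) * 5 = -715 / 32584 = -0.02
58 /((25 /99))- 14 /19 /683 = 74513584 /324425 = 229.68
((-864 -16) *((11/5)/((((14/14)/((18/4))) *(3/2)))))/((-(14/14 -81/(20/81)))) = -116160/6541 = -17.76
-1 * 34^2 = -1156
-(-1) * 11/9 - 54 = -475/9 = -52.78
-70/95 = -14/19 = -0.74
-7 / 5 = -1.40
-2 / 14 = -1 / 7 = -0.14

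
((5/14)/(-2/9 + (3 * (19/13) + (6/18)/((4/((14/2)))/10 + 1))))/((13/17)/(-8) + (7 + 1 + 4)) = 367965/54919718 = 0.01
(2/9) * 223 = 446/9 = 49.56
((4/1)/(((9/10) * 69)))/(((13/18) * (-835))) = -16/149799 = -0.00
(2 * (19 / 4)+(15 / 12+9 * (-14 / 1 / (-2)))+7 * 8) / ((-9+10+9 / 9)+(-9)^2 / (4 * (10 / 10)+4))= 1038 / 97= 10.70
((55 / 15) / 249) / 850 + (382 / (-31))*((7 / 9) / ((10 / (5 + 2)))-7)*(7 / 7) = 521933717 / 6561150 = 79.55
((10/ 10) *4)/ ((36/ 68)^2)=1156/ 81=14.27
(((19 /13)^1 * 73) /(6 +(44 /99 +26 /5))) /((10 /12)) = 37449 /3406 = 11.00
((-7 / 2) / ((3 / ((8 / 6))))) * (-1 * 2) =28 / 9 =3.11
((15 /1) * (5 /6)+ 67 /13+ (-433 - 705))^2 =848498641 /676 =1255175.50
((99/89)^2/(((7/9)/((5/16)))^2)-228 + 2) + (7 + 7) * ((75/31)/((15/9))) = -632910631249/3080191744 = -205.48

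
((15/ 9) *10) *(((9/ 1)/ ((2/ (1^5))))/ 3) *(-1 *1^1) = -25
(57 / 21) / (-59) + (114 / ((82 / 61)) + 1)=1452155 / 16933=85.76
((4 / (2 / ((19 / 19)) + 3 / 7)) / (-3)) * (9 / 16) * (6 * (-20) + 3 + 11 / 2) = 4683 / 136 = 34.43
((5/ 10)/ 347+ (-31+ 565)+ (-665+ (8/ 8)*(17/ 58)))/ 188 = -0.70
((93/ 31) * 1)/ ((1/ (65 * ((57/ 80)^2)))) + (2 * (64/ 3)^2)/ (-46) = 20986297/ 264960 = 79.21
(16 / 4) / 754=2 / 377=0.01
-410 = -410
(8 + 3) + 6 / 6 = 12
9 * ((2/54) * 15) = 5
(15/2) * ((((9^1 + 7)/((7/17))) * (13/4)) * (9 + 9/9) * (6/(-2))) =-198900/7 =-28414.29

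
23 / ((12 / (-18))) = -69 / 2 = -34.50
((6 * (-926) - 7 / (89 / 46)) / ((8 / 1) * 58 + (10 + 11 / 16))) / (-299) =608992 / 15546965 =0.04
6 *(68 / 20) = 20.40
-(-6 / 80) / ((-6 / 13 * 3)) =-13 / 240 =-0.05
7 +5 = 12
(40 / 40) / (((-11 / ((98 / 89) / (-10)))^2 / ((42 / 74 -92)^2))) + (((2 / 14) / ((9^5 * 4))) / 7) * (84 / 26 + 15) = 0.84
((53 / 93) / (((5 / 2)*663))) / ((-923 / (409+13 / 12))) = -260813 / 1707337710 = -0.00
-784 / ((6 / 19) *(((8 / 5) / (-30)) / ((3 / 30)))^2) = -69825 / 8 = -8728.12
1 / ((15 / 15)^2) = 1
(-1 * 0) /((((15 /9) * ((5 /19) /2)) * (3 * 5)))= 0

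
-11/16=-0.69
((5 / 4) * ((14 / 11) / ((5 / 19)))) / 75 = 133 / 1650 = 0.08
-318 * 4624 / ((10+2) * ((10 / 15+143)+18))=-367608 / 485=-757.95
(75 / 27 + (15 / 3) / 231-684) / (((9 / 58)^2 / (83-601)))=117515715392 / 8019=14654659.61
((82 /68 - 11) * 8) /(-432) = 37 /204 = 0.18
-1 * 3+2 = -1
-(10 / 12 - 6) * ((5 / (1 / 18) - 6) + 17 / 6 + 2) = 16523 / 36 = 458.97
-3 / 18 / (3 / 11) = -11 / 18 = -0.61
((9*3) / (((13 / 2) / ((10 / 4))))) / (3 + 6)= 15 / 13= 1.15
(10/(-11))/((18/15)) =-25/33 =-0.76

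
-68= -68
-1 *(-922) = 922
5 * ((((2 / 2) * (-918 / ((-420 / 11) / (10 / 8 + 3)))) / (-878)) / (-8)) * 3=85833 / 393344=0.22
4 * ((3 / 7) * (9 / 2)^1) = 54 / 7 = 7.71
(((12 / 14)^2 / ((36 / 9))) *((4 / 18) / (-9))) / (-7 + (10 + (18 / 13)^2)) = -338 / 366471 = -0.00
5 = 5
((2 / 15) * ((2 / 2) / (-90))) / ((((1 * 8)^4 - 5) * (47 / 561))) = -187 / 43262325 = -0.00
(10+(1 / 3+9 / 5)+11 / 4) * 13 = 11609 / 60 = 193.48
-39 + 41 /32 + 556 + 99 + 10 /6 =59419 /96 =618.95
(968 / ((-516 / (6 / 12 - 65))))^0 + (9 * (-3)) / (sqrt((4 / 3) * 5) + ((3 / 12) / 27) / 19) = 28126763 / 28071359 - 75792672 * sqrt(15) / 28071359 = -9.46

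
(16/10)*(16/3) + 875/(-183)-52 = -44147/915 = -48.25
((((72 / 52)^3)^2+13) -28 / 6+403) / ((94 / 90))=90874784670 / 226860023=400.58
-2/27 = -0.07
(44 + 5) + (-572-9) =-532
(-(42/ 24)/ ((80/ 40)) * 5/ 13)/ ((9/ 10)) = -175/ 468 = -0.37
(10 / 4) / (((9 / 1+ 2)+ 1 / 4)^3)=0.00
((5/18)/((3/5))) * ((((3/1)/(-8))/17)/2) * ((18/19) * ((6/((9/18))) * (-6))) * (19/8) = 225/272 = 0.83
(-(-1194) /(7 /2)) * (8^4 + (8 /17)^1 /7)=1163987616 /833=1397344.08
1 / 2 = 0.50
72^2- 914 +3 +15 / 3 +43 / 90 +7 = 385693 / 90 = 4285.48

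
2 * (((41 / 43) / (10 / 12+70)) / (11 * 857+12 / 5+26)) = 164 / 57599145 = 0.00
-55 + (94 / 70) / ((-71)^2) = -9703878 / 176435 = -55.00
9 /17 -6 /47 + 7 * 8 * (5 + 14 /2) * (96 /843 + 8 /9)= 454153739 /673557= 674.26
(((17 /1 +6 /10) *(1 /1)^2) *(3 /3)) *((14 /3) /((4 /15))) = 308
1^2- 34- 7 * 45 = -348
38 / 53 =0.72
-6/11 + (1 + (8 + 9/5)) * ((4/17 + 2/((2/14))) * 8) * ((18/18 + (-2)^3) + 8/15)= -37185366/4675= -7954.09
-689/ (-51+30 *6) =-689/ 129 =-5.34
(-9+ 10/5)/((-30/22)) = 77/15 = 5.13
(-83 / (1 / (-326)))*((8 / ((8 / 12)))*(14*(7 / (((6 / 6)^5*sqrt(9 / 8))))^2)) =593977216 / 3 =197992405.33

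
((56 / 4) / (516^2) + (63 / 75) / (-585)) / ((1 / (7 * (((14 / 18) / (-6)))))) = 14663593 / 11681982000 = 0.00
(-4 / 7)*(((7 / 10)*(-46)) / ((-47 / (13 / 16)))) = -299 / 940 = -0.32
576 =576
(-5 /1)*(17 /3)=-28.33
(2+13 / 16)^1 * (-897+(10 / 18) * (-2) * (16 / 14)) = -2526.38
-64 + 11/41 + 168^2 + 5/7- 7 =8080193/287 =28153.98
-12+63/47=-501/47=-10.66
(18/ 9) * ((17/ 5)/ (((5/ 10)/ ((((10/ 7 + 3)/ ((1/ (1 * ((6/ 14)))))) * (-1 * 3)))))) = -18972/ 245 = -77.44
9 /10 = 0.90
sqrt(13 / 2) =sqrt(26) / 2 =2.55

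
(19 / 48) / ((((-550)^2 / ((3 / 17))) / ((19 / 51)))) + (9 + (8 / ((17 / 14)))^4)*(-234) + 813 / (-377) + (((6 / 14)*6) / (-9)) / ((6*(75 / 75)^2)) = -472546551136450891923 / 1066793687960000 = -442959.64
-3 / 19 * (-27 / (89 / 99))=8019 / 1691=4.74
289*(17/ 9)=4913/ 9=545.89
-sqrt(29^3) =-29 * sqrt(29) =-156.17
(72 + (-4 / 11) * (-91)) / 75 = 1156 / 825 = 1.40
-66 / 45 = -22 / 15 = -1.47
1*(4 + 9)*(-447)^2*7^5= 43656468219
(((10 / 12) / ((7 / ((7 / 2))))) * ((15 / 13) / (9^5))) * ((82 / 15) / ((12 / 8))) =205 / 6908733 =0.00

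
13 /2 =6.50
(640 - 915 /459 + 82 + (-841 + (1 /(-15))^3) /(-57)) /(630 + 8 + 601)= 343277681 /578856375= 0.59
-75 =-75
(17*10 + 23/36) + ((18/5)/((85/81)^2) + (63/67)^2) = 1020427156567/5837944500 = 174.79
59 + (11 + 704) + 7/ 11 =8521/ 11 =774.64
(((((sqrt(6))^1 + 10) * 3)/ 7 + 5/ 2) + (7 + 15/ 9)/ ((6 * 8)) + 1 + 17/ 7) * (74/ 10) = 111 * sqrt(6)/ 35 + 193843/ 2520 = 84.69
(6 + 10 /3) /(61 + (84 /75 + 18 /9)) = 100 /687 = 0.15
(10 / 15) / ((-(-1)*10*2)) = 1 / 30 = 0.03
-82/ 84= -41/ 42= -0.98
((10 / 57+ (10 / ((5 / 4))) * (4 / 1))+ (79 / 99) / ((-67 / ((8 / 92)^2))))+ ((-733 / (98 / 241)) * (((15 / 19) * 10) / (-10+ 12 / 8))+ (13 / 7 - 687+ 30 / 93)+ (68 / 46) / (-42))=1758665205115963 / 1721575071909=1021.54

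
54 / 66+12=141 / 11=12.82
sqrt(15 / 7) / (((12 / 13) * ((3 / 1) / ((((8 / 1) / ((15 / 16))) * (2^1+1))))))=416 * sqrt(105) / 315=13.53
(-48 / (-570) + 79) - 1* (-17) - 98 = -182 / 95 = -1.92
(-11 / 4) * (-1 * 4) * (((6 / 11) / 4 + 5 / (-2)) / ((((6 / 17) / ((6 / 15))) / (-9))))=265.20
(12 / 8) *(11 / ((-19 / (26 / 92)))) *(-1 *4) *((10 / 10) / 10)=429 / 4370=0.10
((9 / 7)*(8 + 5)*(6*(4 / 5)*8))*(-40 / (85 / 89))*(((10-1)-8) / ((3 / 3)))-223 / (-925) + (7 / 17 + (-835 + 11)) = -3049588018 / 110075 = -27704.64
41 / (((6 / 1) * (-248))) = -41 / 1488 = -0.03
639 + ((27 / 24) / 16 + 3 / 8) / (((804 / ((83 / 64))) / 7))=1402907423 / 2195456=639.01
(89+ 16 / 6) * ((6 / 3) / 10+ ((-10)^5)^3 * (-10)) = 916666666666666685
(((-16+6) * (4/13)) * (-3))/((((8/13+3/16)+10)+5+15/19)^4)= 2251674644643840/18488437662404352241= 0.00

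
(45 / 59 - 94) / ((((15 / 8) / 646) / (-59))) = 1895277.87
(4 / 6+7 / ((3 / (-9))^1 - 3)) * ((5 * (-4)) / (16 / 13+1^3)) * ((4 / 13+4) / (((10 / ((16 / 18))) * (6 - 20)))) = -0.35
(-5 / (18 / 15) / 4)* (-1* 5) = 125 / 24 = 5.21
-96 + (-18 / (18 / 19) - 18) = -133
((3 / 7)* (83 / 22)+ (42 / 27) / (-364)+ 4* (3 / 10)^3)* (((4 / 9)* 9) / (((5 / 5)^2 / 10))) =15500972 / 225225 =68.82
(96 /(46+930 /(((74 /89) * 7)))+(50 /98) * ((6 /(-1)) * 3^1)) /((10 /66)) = -751285062 /13058255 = -57.53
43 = 43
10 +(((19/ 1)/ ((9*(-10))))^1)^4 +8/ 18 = 685390321/ 65610000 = 10.45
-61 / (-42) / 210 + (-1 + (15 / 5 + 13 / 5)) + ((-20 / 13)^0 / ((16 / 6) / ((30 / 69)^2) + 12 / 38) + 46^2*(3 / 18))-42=2041492217 / 6473880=315.34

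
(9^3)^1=729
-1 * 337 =-337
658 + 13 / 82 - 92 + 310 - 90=64465 / 82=786.16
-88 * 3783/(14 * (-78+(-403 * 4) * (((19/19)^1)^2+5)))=2134/875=2.44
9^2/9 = 9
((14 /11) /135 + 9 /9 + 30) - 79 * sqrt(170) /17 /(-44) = 79 * sqrt(170) /748 + 46049 /1485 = 32.39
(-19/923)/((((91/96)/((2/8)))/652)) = -297312/83993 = -3.54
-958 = -958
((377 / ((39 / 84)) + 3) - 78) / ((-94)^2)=737 / 8836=0.08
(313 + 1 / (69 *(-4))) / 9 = 86387 / 2484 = 34.78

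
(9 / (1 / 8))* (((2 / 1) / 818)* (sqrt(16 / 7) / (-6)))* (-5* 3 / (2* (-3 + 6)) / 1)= 120* sqrt(7) / 2863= 0.11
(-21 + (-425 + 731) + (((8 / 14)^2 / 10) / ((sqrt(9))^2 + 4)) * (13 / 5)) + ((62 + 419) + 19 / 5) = 943013 / 1225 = 769.81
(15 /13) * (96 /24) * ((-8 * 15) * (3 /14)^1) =-10800 /91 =-118.68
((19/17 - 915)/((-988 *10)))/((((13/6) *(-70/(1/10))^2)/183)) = 533079/33434537500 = 0.00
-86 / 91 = -0.95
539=539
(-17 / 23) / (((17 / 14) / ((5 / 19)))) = -70 / 437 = -0.16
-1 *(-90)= 90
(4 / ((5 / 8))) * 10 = 64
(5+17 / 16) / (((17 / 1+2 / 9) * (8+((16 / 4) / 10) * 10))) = 291 / 9920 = 0.03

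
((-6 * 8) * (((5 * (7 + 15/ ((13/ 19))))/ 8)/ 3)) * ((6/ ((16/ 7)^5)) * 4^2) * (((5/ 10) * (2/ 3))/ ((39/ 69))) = -90841835/ 346112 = -262.46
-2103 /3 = -701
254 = 254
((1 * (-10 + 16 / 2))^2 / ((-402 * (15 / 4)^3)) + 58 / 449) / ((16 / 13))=255373807 / 2436723000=0.10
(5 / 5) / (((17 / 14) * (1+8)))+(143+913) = 161582 / 153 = 1056.09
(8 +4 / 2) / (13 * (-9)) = -10 / 117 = -0.09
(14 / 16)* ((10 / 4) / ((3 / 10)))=175 / 24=7.29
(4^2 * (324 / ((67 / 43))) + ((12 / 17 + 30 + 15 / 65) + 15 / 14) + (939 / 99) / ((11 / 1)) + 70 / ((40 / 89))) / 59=529101791963 / 8879402532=59.59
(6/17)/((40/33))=99/340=0.29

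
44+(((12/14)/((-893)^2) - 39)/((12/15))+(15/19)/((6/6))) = -88432867/22328572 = -3.96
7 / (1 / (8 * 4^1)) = 224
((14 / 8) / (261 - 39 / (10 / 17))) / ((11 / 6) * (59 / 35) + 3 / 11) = 1225 / 458371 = 0.00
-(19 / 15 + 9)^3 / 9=-120.24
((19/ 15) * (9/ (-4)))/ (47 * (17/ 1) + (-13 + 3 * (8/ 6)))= -57/ 15800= -0.00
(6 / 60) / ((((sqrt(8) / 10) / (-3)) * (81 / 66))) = -11 * sqrt(2) / 18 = -0.86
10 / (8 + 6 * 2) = 1 / 2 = 0.50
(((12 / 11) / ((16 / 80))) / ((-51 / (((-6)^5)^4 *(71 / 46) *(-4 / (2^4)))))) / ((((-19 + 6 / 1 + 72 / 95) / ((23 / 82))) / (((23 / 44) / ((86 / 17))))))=-88624709312370278400 / 248094649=-357221365594.11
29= 29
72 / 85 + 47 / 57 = 8099 / 4845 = 1.67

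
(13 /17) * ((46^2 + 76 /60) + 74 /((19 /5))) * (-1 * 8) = -63332984 /4845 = -13071.82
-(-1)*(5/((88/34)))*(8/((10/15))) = 23.18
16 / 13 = 1.23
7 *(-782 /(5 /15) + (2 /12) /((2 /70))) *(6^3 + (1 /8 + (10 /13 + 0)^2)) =-9599396429 /2704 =-3550072.64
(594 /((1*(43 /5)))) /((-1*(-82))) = 1485 /1763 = 0.84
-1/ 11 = -0.09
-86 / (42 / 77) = -473 / 3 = -157.67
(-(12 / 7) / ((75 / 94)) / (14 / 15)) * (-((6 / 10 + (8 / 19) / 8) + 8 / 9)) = 247784 / 69825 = 3.55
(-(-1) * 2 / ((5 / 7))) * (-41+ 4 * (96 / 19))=-1106 / 19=-58.21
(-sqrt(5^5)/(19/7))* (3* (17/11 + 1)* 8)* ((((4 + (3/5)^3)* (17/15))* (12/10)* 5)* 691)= -24924910.07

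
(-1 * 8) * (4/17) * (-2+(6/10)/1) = 224/85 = 2.64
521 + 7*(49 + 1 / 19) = 16423 / 19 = 864.37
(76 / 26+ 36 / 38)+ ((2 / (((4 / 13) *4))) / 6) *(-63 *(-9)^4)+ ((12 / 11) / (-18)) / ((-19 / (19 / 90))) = -656963246123 / 5868720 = -111943.19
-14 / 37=-0.38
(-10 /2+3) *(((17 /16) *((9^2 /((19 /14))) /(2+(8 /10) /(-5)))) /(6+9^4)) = -0.01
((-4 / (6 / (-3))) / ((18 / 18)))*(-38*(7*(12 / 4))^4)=-14780556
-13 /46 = -0.28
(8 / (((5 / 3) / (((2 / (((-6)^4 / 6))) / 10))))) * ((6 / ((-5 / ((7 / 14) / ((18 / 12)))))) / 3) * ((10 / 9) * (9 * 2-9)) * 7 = -28 / 675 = -0.04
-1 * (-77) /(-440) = -7 /40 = -0.18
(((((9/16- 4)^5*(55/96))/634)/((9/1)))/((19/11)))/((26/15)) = -1522435234375/94582024962048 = -0.02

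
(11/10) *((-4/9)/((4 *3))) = -11/270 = -0.04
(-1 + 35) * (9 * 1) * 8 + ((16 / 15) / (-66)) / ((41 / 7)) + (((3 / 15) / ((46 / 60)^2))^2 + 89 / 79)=1098901494859111 / 448670474505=2449.24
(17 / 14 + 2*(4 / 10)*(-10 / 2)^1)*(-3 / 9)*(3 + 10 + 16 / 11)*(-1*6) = -80.53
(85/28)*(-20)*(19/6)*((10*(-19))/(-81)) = -767125/1701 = -450.98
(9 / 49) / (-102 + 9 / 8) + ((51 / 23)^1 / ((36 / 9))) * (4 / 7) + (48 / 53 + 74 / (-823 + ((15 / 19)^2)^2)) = 139111271796220 / 123036290675683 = 1.13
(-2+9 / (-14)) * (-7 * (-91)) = -3367 / 2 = -1683.50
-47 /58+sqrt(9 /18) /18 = -47 /58+sqrt(2) /36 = -0.77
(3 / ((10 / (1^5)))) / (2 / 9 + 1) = 27 / 110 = 0.25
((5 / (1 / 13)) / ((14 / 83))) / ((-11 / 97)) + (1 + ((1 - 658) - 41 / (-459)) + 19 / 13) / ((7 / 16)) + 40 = -4460458381 / 918918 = -4854.03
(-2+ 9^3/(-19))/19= -767/361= -2.12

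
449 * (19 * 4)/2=17062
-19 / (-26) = 19 / 26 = 0.73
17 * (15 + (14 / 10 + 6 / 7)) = 293.37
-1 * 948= -948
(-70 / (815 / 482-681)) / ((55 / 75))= 506100 / 3601697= 0.14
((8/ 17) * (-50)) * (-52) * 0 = 0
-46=-46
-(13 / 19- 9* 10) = 1697 / 19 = 89.32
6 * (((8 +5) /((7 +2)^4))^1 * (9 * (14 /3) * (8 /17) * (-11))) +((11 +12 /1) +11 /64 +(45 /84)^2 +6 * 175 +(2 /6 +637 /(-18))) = 1035.82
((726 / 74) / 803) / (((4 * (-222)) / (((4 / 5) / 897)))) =-11 / 896434890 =-0.00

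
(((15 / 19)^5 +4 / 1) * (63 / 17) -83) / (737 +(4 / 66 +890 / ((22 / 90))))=-93124617828 / 6081400664059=-0.02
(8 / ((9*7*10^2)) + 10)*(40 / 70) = 63008 / 11025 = 5.72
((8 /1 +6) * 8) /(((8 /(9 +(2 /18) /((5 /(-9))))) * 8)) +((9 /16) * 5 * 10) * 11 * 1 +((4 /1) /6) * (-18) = 12511 /40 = 312.78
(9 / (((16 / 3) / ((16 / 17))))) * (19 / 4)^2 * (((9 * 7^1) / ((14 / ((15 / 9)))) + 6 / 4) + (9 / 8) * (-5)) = 263169 / 2176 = 120.94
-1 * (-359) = 359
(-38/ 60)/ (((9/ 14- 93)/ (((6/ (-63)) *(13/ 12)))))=-247/ 349110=-0.00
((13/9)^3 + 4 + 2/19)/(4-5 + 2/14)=-690235/83106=-8.31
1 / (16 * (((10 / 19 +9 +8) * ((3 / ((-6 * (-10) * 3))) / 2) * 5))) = 19 / 222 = 0.09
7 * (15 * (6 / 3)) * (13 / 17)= 2730 / 17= 160.59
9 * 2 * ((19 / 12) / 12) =19 / 8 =2.38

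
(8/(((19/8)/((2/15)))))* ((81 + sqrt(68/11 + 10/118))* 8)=7168* sqrt(53867)/184965 + 27648/95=300.03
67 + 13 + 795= 875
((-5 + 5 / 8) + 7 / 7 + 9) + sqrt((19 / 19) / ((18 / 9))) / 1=sqrt(2) / 2 + 45 / 8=6.33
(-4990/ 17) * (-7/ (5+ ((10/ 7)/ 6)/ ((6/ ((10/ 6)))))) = 405.58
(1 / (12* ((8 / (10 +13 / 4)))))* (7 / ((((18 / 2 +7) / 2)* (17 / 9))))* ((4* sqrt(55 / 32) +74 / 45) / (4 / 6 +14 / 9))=41181 / 870400 +10017* sqrt(110) / 696320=0.20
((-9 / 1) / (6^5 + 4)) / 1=-9 / 7780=-0.00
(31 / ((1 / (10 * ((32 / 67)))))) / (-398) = -4960 / 13333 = -0.37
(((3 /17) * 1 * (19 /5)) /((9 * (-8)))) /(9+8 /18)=-57 /57800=-0.00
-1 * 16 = -16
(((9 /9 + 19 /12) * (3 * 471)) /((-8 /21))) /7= -43803 /32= -1368.84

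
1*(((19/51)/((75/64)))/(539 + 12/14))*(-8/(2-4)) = 34048/14454675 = 0.00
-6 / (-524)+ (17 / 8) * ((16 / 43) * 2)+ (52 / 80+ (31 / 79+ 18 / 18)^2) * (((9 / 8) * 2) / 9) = 6299997989 / 2812444240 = 2.24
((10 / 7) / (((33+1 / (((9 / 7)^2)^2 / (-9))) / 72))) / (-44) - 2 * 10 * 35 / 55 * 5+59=-1965603 / 416878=-4.72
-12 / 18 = -2 / 3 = -0.67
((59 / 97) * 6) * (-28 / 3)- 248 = -27360 / 97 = -282.06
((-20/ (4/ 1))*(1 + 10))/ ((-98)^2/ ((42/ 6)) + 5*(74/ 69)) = -3795/ 95038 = -0.04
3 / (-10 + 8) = -3 / 2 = -1.50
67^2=4489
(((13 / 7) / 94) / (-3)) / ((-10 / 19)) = 247 / 19740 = 0.01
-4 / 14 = -2 / 7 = -0.29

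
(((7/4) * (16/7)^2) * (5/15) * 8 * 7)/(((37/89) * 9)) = 45568/999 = 45.61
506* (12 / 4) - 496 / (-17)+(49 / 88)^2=203723505 / 131648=1547.49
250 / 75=10 / 3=3.33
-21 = -21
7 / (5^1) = 7 / 5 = 1.40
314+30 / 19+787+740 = 35009 / 19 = 1842.58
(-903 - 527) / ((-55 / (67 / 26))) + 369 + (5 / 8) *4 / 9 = 436.28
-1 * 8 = -8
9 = 9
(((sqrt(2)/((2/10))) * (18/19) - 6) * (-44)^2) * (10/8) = -14520 + 217800 * sqrt(2)/19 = 1691.35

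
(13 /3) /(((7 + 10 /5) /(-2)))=-26 /27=-0.96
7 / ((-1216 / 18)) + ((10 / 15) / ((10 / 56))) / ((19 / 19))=33103 / 9120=3.63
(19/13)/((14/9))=171/182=0.94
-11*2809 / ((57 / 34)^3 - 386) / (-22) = -55202468 / 14986151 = -3.68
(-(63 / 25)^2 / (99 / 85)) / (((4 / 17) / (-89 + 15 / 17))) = 5615253 / 2750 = 2041.91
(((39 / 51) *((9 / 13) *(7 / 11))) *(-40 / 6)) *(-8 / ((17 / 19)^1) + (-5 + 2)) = 85260 / 3179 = 26.82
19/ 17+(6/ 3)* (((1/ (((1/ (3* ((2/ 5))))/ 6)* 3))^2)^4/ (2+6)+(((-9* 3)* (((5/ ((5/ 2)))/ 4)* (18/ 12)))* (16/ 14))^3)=-55836254729531/ 2277734375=-24513.94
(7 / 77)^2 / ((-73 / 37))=-37 / 8833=-0.00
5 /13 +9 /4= 137 /52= 2.63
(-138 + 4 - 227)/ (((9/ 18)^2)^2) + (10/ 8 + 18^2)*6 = -7649/ 2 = -3824.50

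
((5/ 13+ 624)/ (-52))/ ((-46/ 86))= 349031/ 15548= 22.45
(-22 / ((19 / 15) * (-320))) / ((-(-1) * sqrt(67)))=33 * sqrt(67) / 40736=0.01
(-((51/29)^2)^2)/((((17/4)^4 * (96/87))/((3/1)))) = -1944/24389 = -0.08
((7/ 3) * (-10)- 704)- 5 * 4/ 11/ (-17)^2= -6936638/ 9537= -727.34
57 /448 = 0.13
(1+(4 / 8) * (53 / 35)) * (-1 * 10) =-123 / 7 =-17.57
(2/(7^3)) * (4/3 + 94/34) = 418/17493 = 0.02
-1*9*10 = -90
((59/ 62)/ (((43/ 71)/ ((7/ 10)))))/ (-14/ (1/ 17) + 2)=-497/ 106640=-0.00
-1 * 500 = -500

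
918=918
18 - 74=-56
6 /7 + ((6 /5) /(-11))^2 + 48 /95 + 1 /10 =1186301 /804650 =1.47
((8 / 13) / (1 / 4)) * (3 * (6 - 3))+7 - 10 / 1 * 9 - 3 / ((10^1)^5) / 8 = -632800039 / 10400000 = -60.85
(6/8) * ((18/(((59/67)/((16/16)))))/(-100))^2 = 1090827/34810000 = 0.03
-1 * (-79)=79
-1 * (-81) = 81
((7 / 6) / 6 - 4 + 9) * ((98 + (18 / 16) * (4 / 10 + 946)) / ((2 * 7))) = 310607 / 720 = 431.40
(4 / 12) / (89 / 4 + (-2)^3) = 4 / 171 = 0.02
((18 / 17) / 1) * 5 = 90 / 17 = 5.29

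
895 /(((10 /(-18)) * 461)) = -3.49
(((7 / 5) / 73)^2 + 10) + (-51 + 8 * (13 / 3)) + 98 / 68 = -66474277 / 13588950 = -4.89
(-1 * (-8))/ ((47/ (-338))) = -2704/ 47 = -57.53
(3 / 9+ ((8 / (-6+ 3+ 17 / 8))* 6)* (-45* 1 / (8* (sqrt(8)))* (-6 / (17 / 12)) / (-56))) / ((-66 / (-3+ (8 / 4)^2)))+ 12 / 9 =263 / 198 - 810* sqrt(2) / 9163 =1.20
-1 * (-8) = 8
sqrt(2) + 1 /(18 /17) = 2.36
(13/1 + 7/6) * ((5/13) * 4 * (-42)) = -11900/13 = -915.38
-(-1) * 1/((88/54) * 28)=27/1232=0.02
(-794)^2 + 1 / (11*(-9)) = 62413163 / 99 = 630435.99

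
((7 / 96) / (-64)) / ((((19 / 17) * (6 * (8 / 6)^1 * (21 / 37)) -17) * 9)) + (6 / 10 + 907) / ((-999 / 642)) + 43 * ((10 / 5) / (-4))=-46405497120293 / 76733429760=-604.76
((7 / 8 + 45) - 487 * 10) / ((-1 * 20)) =38593 / 160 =241.21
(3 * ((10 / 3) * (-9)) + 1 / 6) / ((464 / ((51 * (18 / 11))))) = -7497 / 464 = -16.16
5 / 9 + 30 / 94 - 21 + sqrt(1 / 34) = -19.95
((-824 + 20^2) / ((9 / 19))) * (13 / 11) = -1057.86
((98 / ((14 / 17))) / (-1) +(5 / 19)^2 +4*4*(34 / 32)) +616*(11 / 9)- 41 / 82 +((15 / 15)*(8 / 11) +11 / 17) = 792058585 / 1215126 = 651.83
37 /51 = 0.73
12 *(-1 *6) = -72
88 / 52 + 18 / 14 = 271 / 91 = 2.98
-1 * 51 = -51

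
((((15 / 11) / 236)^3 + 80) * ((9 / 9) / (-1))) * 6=-4198801146765 / 8747502368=-480.00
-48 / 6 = -8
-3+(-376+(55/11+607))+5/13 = 3034/13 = 233.38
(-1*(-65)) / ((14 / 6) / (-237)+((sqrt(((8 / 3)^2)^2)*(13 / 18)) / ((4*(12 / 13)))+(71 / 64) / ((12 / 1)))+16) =319438080 / 85872569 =3.72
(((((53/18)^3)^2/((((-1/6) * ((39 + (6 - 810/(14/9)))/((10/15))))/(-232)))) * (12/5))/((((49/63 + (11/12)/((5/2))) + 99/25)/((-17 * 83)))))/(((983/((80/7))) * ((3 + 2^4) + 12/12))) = 7255547944300408/14799602094489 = 490.25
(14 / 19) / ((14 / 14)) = 14 / 19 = 0.74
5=5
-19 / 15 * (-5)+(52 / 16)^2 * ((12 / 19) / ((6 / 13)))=9479 / 456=20.79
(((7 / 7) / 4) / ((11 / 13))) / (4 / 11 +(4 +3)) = 13 / 324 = 0.04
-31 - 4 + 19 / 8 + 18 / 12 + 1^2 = -241 / 8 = -30.12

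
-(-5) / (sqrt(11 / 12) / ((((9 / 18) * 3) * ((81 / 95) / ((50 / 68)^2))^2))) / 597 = 8767700496 * sqrt(33) / 1543416015625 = 0.03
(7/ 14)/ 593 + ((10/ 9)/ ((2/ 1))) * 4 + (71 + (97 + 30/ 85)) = 30952381/ 181458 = 170.58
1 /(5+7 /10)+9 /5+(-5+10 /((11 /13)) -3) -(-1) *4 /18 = 56579 /9405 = 6.02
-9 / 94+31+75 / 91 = 271405 / 8554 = 31.73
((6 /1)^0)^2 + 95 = 96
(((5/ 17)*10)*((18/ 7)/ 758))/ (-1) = -450/ 45101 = -0.01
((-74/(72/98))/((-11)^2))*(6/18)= -1813/6534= -0.28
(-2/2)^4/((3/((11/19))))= 11/57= 0.19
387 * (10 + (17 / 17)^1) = 4257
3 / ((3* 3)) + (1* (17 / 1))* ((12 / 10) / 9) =13 / 5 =2.60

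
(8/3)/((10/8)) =32/15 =2.13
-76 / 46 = -38 / 23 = -1.65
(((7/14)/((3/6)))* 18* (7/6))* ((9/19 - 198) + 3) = -77616/19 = -4085.05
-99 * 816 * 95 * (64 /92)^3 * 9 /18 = -15717335040 /12167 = -1291800.36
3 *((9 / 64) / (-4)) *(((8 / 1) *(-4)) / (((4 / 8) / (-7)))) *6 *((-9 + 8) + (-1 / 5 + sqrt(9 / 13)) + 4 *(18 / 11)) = -1751.32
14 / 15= 0.93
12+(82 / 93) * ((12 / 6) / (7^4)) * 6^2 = 895140 / 74431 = 12.03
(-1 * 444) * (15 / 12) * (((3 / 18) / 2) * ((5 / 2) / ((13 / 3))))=-2775 / 104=-26.68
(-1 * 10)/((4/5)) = -25/2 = -12.50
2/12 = 1/6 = 0.17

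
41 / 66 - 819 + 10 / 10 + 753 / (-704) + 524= -621875 / 2112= -294.45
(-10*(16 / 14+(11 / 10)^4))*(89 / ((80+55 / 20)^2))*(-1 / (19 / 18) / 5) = 584688348 / 9107258125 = 0.06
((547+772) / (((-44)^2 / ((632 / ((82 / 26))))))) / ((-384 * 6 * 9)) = -1354613 / 205742592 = -0.01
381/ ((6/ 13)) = 1651/ 2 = 825.50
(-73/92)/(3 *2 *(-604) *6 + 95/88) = 1606/44007671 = 0.00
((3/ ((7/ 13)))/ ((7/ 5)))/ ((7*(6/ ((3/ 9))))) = 65/ 2058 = 0.03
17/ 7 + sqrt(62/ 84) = sqrt(1302)/ 42 + 17/ 7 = 3.29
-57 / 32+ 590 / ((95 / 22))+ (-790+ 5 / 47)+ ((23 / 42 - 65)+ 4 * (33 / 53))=-22804410397 / 31805088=-717.01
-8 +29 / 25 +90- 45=954 / 25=38.16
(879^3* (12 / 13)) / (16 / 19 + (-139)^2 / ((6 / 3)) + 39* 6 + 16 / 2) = 309693056184 / 4892251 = 63302.77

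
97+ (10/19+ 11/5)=9474/95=99.73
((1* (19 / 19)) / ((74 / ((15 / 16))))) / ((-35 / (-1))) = 3 / 8288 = 0.00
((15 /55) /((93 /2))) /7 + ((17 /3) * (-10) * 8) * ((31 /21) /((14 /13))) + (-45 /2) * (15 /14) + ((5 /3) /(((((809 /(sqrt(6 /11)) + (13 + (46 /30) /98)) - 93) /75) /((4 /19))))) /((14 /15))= -19026597797171885746619 /29475280983784989276 + 156086437500 * sqrt(66) /49001005751699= -645.48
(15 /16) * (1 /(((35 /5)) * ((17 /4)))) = 15 /476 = 0.03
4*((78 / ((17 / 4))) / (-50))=-624 / 425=-1.47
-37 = -37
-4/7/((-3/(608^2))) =1478656/21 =70412.19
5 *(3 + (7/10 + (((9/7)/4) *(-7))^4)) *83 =3115903/256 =12171.50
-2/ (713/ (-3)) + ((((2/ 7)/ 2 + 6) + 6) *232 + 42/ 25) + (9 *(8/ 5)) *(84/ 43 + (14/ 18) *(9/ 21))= 15300627296/ 5365325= 2851.76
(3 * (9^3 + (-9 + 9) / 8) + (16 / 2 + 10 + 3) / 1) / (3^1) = 736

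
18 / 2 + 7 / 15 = 142 / 15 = 9.47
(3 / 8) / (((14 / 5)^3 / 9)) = 3375 / 21952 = 0.15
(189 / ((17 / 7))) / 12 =441 / 68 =6.49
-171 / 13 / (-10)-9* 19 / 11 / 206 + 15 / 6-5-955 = -140847547 / 147290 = -956.26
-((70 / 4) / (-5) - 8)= 23 / 2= 11.50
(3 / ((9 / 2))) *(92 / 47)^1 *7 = 1288 / 141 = 9.13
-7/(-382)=7/382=0.02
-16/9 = -1.78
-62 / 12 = -31 / 6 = -5.17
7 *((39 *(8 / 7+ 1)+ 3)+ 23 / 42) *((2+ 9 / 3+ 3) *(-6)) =-29272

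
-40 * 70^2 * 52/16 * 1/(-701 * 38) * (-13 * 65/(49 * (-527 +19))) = 0.81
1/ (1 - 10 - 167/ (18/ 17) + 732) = 18/ 10175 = 0.00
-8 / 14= -4 / 7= -0.57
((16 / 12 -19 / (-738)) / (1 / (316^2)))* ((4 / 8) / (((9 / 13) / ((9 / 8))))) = 81376399 / 738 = 110266.12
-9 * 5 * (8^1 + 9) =-765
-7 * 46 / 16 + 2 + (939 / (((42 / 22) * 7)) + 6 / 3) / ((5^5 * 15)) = -333018547 / 18375000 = -18.12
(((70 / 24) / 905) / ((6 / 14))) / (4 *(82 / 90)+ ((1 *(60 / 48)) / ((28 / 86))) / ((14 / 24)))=12005 / 16325114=0.00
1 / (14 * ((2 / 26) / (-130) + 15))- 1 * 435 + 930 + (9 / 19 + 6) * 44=2629188986 / 3371417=779.85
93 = 93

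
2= 2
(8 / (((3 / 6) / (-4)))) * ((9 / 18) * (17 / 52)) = -136 / 13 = -10.46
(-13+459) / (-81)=-446 / 81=-5.51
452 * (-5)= -2260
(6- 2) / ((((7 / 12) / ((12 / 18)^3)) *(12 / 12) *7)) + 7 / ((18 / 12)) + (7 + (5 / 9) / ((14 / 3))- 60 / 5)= 0.08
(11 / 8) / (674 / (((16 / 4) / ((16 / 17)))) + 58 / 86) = 8041 / 931368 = 0.01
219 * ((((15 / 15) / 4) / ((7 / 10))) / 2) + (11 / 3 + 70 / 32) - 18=9059 / 336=26.96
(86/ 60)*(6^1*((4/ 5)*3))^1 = 516/ 25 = 20.64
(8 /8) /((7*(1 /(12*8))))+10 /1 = 166 /7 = 23.71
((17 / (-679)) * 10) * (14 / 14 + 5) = -1.50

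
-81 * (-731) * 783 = 46362213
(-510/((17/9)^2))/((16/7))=-8505/136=-62.54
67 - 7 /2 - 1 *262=-397 /2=-198.50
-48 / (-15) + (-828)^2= 3427936 / 5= 685587.20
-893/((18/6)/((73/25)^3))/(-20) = 347392181/937500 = 370.55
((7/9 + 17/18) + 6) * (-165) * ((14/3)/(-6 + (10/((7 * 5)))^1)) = 74921/72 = 1040.57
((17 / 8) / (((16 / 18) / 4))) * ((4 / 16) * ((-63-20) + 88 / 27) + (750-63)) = 1224731 / 192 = 6378.81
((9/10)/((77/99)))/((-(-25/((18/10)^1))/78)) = 28431/4375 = 6.50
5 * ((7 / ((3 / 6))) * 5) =350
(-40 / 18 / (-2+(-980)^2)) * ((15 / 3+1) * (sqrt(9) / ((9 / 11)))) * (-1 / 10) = 22 / 4321791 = 0.00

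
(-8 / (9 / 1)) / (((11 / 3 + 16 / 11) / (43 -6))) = -3256 / 507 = -6.42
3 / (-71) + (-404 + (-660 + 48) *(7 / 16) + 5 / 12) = -143003 / 213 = -671.38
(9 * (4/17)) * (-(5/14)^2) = -225/833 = -0.27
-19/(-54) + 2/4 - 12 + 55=1184/27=43.85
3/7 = 0.43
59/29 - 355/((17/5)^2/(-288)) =8846.33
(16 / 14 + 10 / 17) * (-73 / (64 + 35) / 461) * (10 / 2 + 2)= -15038 / 775863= -0.02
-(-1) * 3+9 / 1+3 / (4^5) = 12291 / 1024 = 12.00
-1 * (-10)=10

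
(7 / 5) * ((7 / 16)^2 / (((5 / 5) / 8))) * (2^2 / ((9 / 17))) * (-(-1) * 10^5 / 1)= 14577500 / 9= 1619722.22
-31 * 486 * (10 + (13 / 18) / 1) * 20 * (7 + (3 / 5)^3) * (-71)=41381634888 / 25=1655265395.52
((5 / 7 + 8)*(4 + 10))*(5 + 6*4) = 3538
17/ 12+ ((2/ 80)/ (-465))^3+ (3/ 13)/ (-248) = 1.42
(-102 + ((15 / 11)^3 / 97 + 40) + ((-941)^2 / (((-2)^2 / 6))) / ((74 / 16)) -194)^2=82327133839.75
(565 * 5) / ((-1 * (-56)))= 2825 / 56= 50.45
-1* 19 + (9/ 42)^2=-3715/ 196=-18.95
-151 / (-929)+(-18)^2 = 301147 / 929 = 324.16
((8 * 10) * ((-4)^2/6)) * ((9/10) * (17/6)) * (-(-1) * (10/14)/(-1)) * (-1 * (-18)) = -48960/7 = -6994.29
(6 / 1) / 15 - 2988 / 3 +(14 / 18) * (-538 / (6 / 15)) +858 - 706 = -1889.71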